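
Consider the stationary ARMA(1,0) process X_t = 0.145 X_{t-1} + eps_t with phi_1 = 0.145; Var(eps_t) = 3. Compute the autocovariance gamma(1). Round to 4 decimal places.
\gamma(1) = 0.4443

Multiply the model equation by X_{t-k} and take expectations. With theta_0 = psi_0 = 1 and psi_j the MA(infinity) weights, this gives
  gamma(k) - sum_i phi_i gamma(k-i) = c_k,
  c_k = sigma^2 * sum_{j=k..q} theta_j psi_{j-k}   (c_k = 0 for k > q),
using gamma(-m) = gamma(m).
Pure AR (q = 0): c_0 = sigma^2 = 3, c_k = 0 for k >= 1.
Equations for k = 0 and k = 1 (AR order 1):
  gamma(0) = phi_1 gamma(1) + c_0
  gamma(1) = phi_1 gamma(0) + c_1
Substituting the second into the first: gamma(0) (1 - phi_1^2) = c_0 + phi_1 c_1, so
  gamma(0) = c_0 / (1 - phi_1^2) = 3 / (1 - (0.145)^2) = 3 / 0.978975 = 3.06443.
  gamma(1) = phi_1 gamma(0) = (0.145)(3.06443) = 0.444342.
Therefore gamma(1) = 0.4443 (to 4 decimal places).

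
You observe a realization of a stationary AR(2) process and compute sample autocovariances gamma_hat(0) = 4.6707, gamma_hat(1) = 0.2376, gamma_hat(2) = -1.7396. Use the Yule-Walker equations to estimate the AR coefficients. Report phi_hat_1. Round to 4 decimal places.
\hat\phi_{1} = 0.0700

The Yule-Walker equations for an AR(p) process read, in matrix form,
  Gamma_p phi = r_p,   with   (Gamma_p)_{ij} = gamma(|i - j|),
                       (r_p)_i = gamma(i),   i,j = 1..p.
Substitute the sample gammas (Toeplitz matrix and right-hand side of size 2):
  Gamma_p = [[4.6707, 0.2376], [0.2376, 4.6707]]
  r_p     = [0.2376, -1.7396]
Written out:
  4.6707 phi_1 + 0.2376 phi_2 = 0.2376
  0.2376 phi_1 + 4.6707 phi_2 = -1.7396
Solve by Cramer's rule:
  det = gamma(0)^2 - gamma(1)^2 = (4.6707)^2 - (0.2376)^2 = 21.81543849 - 0.05645376 = 21.75898473
  phi_hat_1 = [gamma(1) gamma(0) - gamma(1) gamma(2)] / det = [(0.2376)(4.6707) - (0.2376)(-1.7396)] / 21.75898473 = 1.52308728 / 21.75898473 = 0.07
  phi_hat_2 = [gamma(0) gamma(2) - gamma(1)^2] / det = [(4.6707)(-1.7396) - (0.2376)^2] / 21.75898473 = -8.18160348 / 21.75898473 = -0.376
So phi_hat = [0.0700, -0.3760].
Therefore phi_hat_1 = 0.0700.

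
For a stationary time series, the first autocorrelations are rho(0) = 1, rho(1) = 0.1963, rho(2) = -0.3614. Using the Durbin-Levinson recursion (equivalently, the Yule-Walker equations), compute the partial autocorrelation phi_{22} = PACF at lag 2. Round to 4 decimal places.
\phi_{22} = -0.4160

The PACF at lag k is phi_{kk}, the last component of the solution
to the Yule-Walker system G_k phi = r_k where
  (G_k)_{ij} = rho(|i - j|), (r_k)_i = rho(i), i,j = 1..k.
Equivalently, Durbin-Levinson gives phi_{kk} iteratively:
  phi_{11} = rho(1)
  phi_{kk} = [rho(k) - sum_{j=1..k-1} phi_{k-1,j} rho(k-j)]
            / [1 - sum_{j=1..k-1} phi_{k-1,j} rho(j)],
  phi_{k,j} = phi_{k-1,j} - phi_{kk} phi_{k-1,k-j},  j = 1..k-1.
Step k = 1:
  phi_11 = rho(1) = 0.1963.
Step k = 2:
  phi_22 = [rho(2) - phi_11 rho(1)] / [1 - phi_11 rho(1)] = [-0.3614 - (0.1963)(0.1963)] / [1 - (0.1963)(0.1963)]
         = -0.39993369 / 0.96146631 = -0.416.
Therefore phi_{22} = -0.4160.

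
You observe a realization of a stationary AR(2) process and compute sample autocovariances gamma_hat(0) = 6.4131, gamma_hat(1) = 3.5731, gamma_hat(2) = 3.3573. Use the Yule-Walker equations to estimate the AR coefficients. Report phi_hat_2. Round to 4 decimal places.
\hat\phi_{2} = 0.3090

The Yule-Walker equations for an AR(p) process read, in matrix form,
  Gamma_p phi = r_p,   with   (Gamma_p)_{ij} = gamma(|i - j|),
                       (r_p)_i = gamma(i),   i,j = 1..p.
Substitute the sample gammas (Toeplitz matrix and right-hand side of size 2):
  Gamma_p = [[6.4131, 3.5731], [3.5731, 6.4131]]
  r_p     = [3.5731, 3.3573]
Written out:
  6.4131 phi_1 + 3.5731 phi_2 = 3.5731
  3.5731 phi_1 + 6.4131 phi_2 = 3.3573
Solve by Cramer's rule:
  det = gamma(0)^2 - gamma(1)^2 = (6.4131)^2 - (3.5731)^2 = 41.12785161 - 12.76704361 = 28.360808
  phi_hat_1 = [gamma(1) gamma(0) - gamma(1) gamma(2)] / det = [(3.5731)(6.4131) - (3.5731)(3.3573)] / 28.360808 = 10.91867898 / 28.360808 = 0.385
  phi_hat_2 = [gamma(0) gamma(2) - gamma(1)^2] / det = [(6.4131)(3.3573) - (3.5731)^2] / 28.360808 = 8.76365702 / 28.360808 = 0.309
So phi_hat = [0.3850, 0.3090].
Therefore phi_hat_2 = 0.3090.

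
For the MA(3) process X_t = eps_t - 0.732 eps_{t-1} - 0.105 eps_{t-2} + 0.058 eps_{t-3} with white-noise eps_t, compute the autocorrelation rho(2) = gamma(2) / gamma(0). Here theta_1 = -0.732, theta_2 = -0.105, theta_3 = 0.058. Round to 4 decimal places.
\rho(2) = -0.0951

For an MA(q) process with theta_0 = 1, the autocovariance is
  gamma(k) = sigma^2 * sum_{i=0..q-k} theta_i * theta_{i+k},
and rho(k) = gamma(k) / gamma(0). Sigma^2 cancels.
  numerator   = (1)*(-0.105) + (-0.732)*(0.058) = -0.147456.
  denominator = (1)^2 + (-0.732)^2 + (-0.105)^2 + (0.058)^2 = 1.550213.
  rho(2) = -0.147456 / 1.550213 = -0.0951.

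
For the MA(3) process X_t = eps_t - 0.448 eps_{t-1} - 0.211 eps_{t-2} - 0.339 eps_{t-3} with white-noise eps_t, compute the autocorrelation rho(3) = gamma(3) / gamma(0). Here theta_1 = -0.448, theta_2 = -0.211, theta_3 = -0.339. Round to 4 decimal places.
\rho(3) = -0.2492

For an MA(q) process with theta_0 = 1, the autocovariance is
  gamma(k) = sigma^2 * sum_{i=0..q-k} theta_i * theta_{i+k},
and rho(k) = gamma(k) / gamma(0). Sigma^2 cancels.
  numerator   = (1)*(-0.339) = -0.339.
  denominator = (1)^2 + (-0.448)^2 + (-0.211)^2 + (-0.339)^2 = 1.360146.
  rho(3) = -0.339 / 1.360146 = -0.2492.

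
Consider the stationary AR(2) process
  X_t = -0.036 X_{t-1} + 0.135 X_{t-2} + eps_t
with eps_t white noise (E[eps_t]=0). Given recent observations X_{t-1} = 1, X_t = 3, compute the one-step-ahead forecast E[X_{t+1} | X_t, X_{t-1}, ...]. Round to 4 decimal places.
E[X_{t+1} \mid \mathcal F_t] = 0.0270

For an AR(p) model X_t = c + sum_i phi_i X_{t-i} + eps_t, the
one-step-ahead conditional mean is
  E[X_{t+1} | X_t, ...] = c + sum_i phi_i X_{t+1-i}.
Substitute known values:
  E[X_{t+1} | ...] = (-0.036) * (3) + (0.135) * (1)
                   = 0.0270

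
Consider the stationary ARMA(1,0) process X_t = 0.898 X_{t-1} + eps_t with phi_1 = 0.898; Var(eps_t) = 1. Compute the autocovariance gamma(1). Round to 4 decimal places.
\gamma(1) = 4.6385

Multiply the model equation by X_{t-k} and take expectations. With theta_0 = psi_0 = 1 and psi_j the MA(infinity) weights, this gives
  gamma(k) - sum_i phi_i gamma(k-i) = c_k,
  c_k = sigma^2 * sum_{j=k..q} theta_j psi_{j-k}   (c_k = 0 for k > q),
using gamma(-m) = gamma(m).
Pure AR (q = 0): c_0 = sigma^2 = 1, c_k = 0 for k >= 1.
Equations for k = 0 and k = 1 (AR order 1):
  gamma(0) = phi_1 gamma(1) + c_0
  gamma(1) = phi_1 gamma(0) + c_1
Substituting the second into the first: gamma(0) (1 - phi_1^2) = c_0 + phi_1 c_1, so
  gamma(0) = c_0 / (1 - phi_1^2) = 1 / (1 - (0.898)^2) = 1 / 0.193596 = 5.165396.
  gamma(1) = phi_1 gamma(0) = (0.898)(5.165396) = 4.638526.
Therefore gamma(1) = 4.6385 (to 4 decimal places).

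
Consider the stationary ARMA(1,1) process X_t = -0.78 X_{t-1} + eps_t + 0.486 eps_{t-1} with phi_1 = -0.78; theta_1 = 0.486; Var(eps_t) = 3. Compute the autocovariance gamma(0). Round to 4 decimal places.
\gamma(0) = 3.6622

Multiply the model equation by X_{t-k} and take expectations. With theta_0 = psi_0 = 1 and psi_j the MA(infinity) weights, this gives
  gamma(k) - sum_i phi_i gamma(k-i) = c_k,
  c_k = sigma^2 * sum_{j=k..q} theta_j psi_{j-k}   (c_k = 0 for k > q),
using gamma(-m) = gamma(m).
psi-weights needed (psi_j = theta_j + sum_i phi_i psi_{j-i}):
  psi_1 = theta_1 + phi_1 = 0.486 + (-0.78) = -0.294
Right-hand sides:
  c_0 = sigma^2 (1 + theta_1 psi_1) = 3 * (1 + (0.486)(-0.294)) = 3 * 0.857116 = 2.571348
  c_1 = sigma^2 theta_1 = 3 * (0.486) = 1.458
  c_2 = 0
Equations for k = 0 and k = 1 (AR order 1):
  gamma(0) = phi_1 gamma(1) + c_0
  gamma(1) = phi_1 gamma(0) + c_1
Substituting the second into the first: gamma(0) (1 - phi_1^2) = c_0 + phi_1 c_1, so
  gamma(0) = (c_0 + phi_1 c_1) / (1 - phi_1^2) = (2.571348 + (-0.78)(1.458)) / (1 - (-0.78)^2) = 1.434108 / 0.3916 = 3.662176.
Therefore gamma(0) = 3.6622 (to 4 decimal places).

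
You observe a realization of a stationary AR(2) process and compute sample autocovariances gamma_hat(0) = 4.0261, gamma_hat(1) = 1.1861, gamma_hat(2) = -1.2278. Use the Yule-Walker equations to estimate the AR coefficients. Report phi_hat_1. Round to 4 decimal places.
\hat\phi_{1} = 0.4210

The Yule-Walker equations for an AR(p) process read, in matrix form,
  Gamma_p phi = r_p,   with   (Gamma_p)_{ij} = gamma(|i - j|),
                       (r_p)_i = gamma(i),   i,j = 1..p.
Substitute the sample gammas (Toeplitz matrix and right-hand side of size 2):
  Gamma_p = [[4.0261, 1.1861], [1.1861, 4.0261]]
  r_p     = [1.1861, -1.2278]
Written out:
  4.0261 phi_1 + 1.1861 phi_2 = 1.1861
  1.1861 phi_1 + 4.0261 phi_2 = -1.2278
Solve by Cramer's rule:
  det = gamma(0)^2 - gamma(1)^2 = (4.0261)^2 - (1.1861)^2 = 16.20948121 - 1.40683321 = 14.802648
  phi_hat_1 = [gamma(1) gamma(0) - gamma(1) gamma(2)] / det = [(1.1861)(4.0261) - (1.1861)(-1.2278)] / 14.802648 = 6.23165079 / 14.802648 = 0.421
  phi_hat_2 = [gamma(0) gamma(2) - gamma(1)^2] / det = [(4.0261)(-1.2278) - (1.1861)^2] / 14.802648 = -6.35007879 / 14.802648 = -0.429
So phi_hat = [0.4210, -0.4290].
Therefore phi_hat_1 = 0.4210.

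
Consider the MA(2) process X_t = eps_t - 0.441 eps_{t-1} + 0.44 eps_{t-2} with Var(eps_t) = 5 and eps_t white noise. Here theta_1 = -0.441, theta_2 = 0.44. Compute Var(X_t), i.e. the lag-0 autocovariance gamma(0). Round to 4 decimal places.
\gamma(0) = 6.9404

For an MA(q) process X_t = eps_t + sum_i theta_i eps_{t-i} with
Var(eps_t) = sigma^2, the variance is
  gamma(0) = sigma^2 * (1 + sum_i theta_i^2).
  sum_i theta_i^2 = (-0.441)^2 + (0.44)^2 = 0.194481 + 0.1936 = 0.388081.
  gamma(0) = 5 * (1 + 0.388081) = 5 * 1.388081 = 6.940405, which rounds to 6.9404.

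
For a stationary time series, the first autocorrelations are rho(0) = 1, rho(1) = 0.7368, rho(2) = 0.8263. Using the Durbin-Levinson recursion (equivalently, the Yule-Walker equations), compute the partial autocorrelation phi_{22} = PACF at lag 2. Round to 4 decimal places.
\phi_{22} = 0.6200

The PACF at lag k is phi_{kk}, the last component of the solution
to the Yule-Walker system G_k phi = r_k where
  (G_k)_{ij} = rho(|i - j|), (r_k)_i = rho(i), i,j = 1..k.
Equivalently, Durbin-Levinson gives phi_{kk} iteratively:
  phi_{11} = rho(1)
  phi_{kk} = [rho(k) - sum_{j=1..k-1} phi_{k-1,j} rho(k-j)]
            / [1 - sum_{j=1..k-1} phi_{k-1,j} rho(j)],
  phi_{k,j} = phi_{k-1,j} - phi_{kk} phi_{k-1,k-j},  j = 1..k-1.
Step k = 1:
  phi_11 = rho(1) = 0.7368.
Step k = 2:
  phi_22 = [rho(2) - phi_11 rho(1)] / [1 - phi_11 rho(1)] = [0.8263 - (0.7368)(0.7368)] / [1 - (0.7368)(0.7368)]
         = 0.28342576 / 0.45712576 = 0.62.
Therefore phi_{22} = 0.6200.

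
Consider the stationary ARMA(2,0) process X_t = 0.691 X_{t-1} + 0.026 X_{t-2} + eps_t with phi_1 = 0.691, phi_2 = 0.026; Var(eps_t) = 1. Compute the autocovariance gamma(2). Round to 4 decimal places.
\gamma(2) = 1.0400

Multiply the model equation by X_{t-k} and take expectations. With theta_0 = psi_0 = 1 and psi_j the MA(infinity) weights, this gives
  gamma(k) - sum_i phi_i gamma(k-i) = c_k,
  c_k = sigma^2 * sum_{j=k..q} theta_j psi_{j-k}   (c_k = 0 for k > q),
using gamma(-m) = gamma(m).
Pure AR (q = 0): c_0 = sigma^2 = 1, c_k = 0 for k >= 1.
Equations for k = 0, 1, 2 (AR order 2, c_2 = 0):
  (E0) gamma(0) = phi_1 gamma(1) + phi_2 gamma(2) + c_0
  (E1) gamma(1) = phi_1 gamma(0) + phi_2 gamma(1) + c_1
  (E2) gamma(2) = phi_1 gamma(1) + phi_2 gamma(0)
From (E1): gamma(1) = A gamma(0) + B with
  A = phi_1 / (1 - phi_2) = 0.691 / 0.974 = 0.709446,   B = c_1 / (1 - phi_2) = 0 / 0.974 = 0.
Insert (E2) into (E0): gamma(0) (1 - phi_2^2) = phi_1 (1 + phi_2) gamma(1) + c_0.
  phi_1 (1 + phi_2) = (0.691)(1.026) = 0.708966,   1 - phi_2^2 = 0.999324.
Replace gamma(1) by A gamma(0) + B and collect gamma(0):
  gamma(0) [0.999324 - (0.708966)(0.709446)] = c_0 = 1
  gamma(0) * 0.496351 = 1
  gamma(0) = 1 / 0.496351 = 2.014702.
  gamma(1) = A gamma(0) = (0.709446)(2.014702) = 1.429322.
  gamma(2) = phi_1 gamma(1) + phi_2 gamma(0) = (0.691)(1.429322) + (0.026)(2.014702) = 1.040044.
Therefore gamma(2) = 1.0400 (to 4 decimal places).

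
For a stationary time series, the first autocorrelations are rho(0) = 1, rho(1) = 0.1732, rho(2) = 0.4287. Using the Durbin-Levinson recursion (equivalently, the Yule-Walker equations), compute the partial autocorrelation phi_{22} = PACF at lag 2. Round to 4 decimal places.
\phi_{22} = 0.4110

The PACF at lag k is phi_{kk}, the last component of the solution
to the Yule-Walker system G_k phi = r_k where
  (G_k)_{ij} = rho(|i - j|), (r_k)_i = rho(i), i,j = 1..k.
Equivalently, Durbin-Levinson gives phi_{kk} iteratively:
  phi_{11} = rho(1)
  phi_{kk} = [rho(k) - sum_{j=1..k-1} phi_{k-1,j} rho(k-j)]
            / [1 - sum_{j=1..k-1} phi_{k-1,j} rho(j)],
  phi_{k,j} = phi_{k-1,j} - phi_{kk} phi_{k-1,k-j},  j = 1..k-1.
Step k = 1:
  phi_11 = rho(1) = 0.1732.
Step k = 2:
  phi_22 = [rho(2) - phi_11 rho(1)] / [1 - phi_11 rho(1)] = [0.4287 - (0.1732)(0.1732)] / [1 - (0.1732)(0.1732)]
         = 0.39870176 / 0.97000176 = 0.411.
Therefore phi_{22} = 0.4110.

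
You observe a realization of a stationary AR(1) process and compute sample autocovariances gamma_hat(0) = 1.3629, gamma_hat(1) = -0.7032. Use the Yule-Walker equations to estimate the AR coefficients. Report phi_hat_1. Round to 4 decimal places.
\hat\phi_{1} = -0.5160

The Yule-Walker equations for an AR(p) process read, in matrix form,
  Gamma_p phi = r_p,   with   (Gamma_p)_{ij} = gamma(|i - j|),
                       (r_p)_i = gamma(i),   i,j = 1..p.
Substitute the sample gammas (Toeplitz matrix and right-hand side of size 1):
  Gamma_p = [[1.3629]]
  r_p     = [-0.7032]
With p = 1 this is the single equation gamma(0) phi_1 = gamma(1):
  phi_hat_1 = gamma(1) / gamma(0) = -0.7032 / 1.3629 = -0.5160.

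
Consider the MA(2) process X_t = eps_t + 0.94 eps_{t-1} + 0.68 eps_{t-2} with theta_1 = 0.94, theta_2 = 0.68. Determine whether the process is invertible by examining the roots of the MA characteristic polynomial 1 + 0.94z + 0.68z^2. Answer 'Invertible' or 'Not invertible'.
\text{Invertible}

The MA(q) characteristic polynomial is P(z) = 1 + 0.94z + 0.68z^2.
Invertibility requires all roots to lie outside the unit circle, i.e. |z| > 1 for every root.
Set 1 + (0.94) z + (0.68) z^2 = 0, i.e. a z^2 + b z + c = 0 with a = 0.68, b = 0.94, c = 1.
Discriminant D = b^2 - 4ac = (0.94)^2 - 4*(0.68)*1 = 0.8836 - (2.72) = -1.8364.
D < 0, so the roots are the complex-conjugate pair z = (-b +/- i sqrt(-D)) / (2a) = -0.6912 +/- 0.9964i.
For a conjugate pair |z|^2 = z * conj(z) = (product of roots) = c/a = 1/(0.68) = 1.470588, so |z| = sqrt(1.470588) = 1.2127 for both roots.
Moduli of all roots: 1.2127, 1.2127.
All moduli strictly greater than 1? Yes.
Verdict: Invertible.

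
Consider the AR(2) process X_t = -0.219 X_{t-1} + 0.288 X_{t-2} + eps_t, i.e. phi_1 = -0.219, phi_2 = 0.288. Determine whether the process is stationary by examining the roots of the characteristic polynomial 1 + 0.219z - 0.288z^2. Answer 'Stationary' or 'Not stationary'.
\text{Stationary}

The AR(p) characteristic polynomial is P(z) = 1 + 0.219z - 0.288z^2.
Stationarity requires all roots to lie outside the unit circle, i.e. |z| > 1 for every root.
Set 1 + (0.219) z + (-0.288) z^2 = 0, i.e. a z^2 + b z + c = 0 with a = -0.288, b = 0.219, c = 1.
Discriminant D = b^2 - 4ac = (0.219)^2 - 4*(-0.288)*1 = 0.047961 - (-1.152) = 1.199961.
D >= 0, so the roots are real: z = (-b +/- sqrt(D)) / (2a) = (-0.219 +/- 1.095427) / (-0.576).
  z_1 = (-0.219 + 1.095427) / (-0.576) = -1.5216,   |z_1| = 1.5216.
  z_2 = (-0.219 - 1.095427) / (-0.576) = 2.282,   |z_2| = 2.282.
Moduli of all roots: 1.5216, 2.2820.
All moduli strictly greater than 1? Yes.
Verdict: Stationary.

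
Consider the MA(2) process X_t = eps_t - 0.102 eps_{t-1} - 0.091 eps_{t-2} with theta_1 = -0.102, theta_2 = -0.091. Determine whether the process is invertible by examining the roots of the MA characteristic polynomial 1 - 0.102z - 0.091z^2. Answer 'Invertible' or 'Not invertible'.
\text{Invertible}

The MA(q) characteristic polynomial is P(z) = 1 - 0.102z - 0.091z^2.
Invertibility requires all roots to lie outside the unit circle, i.e. |z| > 1 for every root.
Set 1 + (-0.102) z + (-0.091) z^2 = 0, i.e. a z^2 + b z + c = 0 with a = -0.091, b = -0.102, c = 1.
Discriminant D = b^2 - 4ac = (-0.102)^2 - 4*(-0.091)*1 = 0.010404 - (-0.364) = 0.374404.
D >= 0, so the roots are real: z = (-b +/- sqrt(D)) / (2a) = (0.102 +/- 0.611886) / (-0.182).
  z_1 = (0.102 + 0.611886) / (-0.182) = -3.9224,   |z_1| = 3.9224.
  z_2 = (0.102 - 0.611886) / (-0.182) = 2.8016,   |z_2| = 2.8016.
Moduli of all roots: 3.9224, 2.8016.
All moduli strictly greater than 1? Yes.
Verdict: Invertible.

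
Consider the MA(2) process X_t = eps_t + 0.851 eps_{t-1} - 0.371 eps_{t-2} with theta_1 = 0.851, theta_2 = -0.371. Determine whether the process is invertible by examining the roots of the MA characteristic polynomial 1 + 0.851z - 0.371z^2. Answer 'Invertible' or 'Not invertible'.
\text{Not invertible}

The MA(q) characteristic polynomial is P(z) = 1 + 0.851z - 0.371z^2.
Invertibility requires all roots to lie outside the unit circle, i.e. |z| > 1 for every root.
Set 1 + (0.851) z + (-0.371) z^2 = 0, i.e. a z^2 + b z + c = 0 with a = -0.371, b = 0.851, c = 1.
Discriminant D = b^2 - 4ac = (0.851)^2 - 4*(-0.371)*1 = 0.724201 - (-1.484) = 2.208201.
D >= 0, so the roots are real: z = (-b +/- sqrt(D)) / (2a) = (-0.851 +/- 1.486002) / (-0.742).
  z_1 = (-0.851 + 1.486002) / (-0.742) = -0.8558,   |z_1| = 0.8558.
  z_2 = (-0.851 - 1.486002) / (-0.742) = 3.1496,   |z_2| = 3.1496.
Moduli of all roots: 0.8558, 3.1496.
All moduli strictly greater than 1? No.
Verdict: Not invertible.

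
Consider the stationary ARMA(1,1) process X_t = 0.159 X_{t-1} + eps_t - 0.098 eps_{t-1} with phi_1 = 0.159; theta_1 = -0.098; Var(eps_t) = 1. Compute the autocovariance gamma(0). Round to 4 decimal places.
\gamma(0) = 1.0038

Multiply the model equation by X_{t-k} and take expectations. With theta_0 = psi_0 = 1 and psi_j the MA(infinity) weights, this gives
  gamma(k) - sum_i phi_i gamma(k-i) = c_k,
  c_k = sigma^2 * sum_{j=k..q} theta_j psi_{j-k}   (c_k = 0 for k > q),
using gamma(-m) = gamma(m).
psi-weights needed (psi_j = theta_j + sum_i phi_i psi_{j-i}):
  psi_1 = theta_1 + phi_1 = -0.098 + (0.159) = 0.061
Right-hand sides:
  c_0 = sigma^2 (1 + theta_1 psi_1) = 1 * (1 + (-0.098)(0.061)) = 1 * 0.994022 = 0.994022
  c_1 = sigma^2 theta_1 = 1 * (-0.098) = -0.098
  c_2 = 0
Equations for k = 0 and k = 1 (AR order 1):
  gamma(0) = phi_1 gamma(1) + c_0
  gamma(1) = phi_1 gamma(0) + c_1
Substituting the second into the first: gamma(0) (1 - phi_1^2) = c_0 + phi_1 c_1, so
  gamma(0) = (c_0 + phi_1 c_1) / (1 - phi_1^2) = (0.994022 + (0.159)(-0.098)) / (1 - (0.159)^2) = 0.97844 / 0.974719 = 1.003818.
Therefore gamma(0) = 1.0038 (to 4 decimal places).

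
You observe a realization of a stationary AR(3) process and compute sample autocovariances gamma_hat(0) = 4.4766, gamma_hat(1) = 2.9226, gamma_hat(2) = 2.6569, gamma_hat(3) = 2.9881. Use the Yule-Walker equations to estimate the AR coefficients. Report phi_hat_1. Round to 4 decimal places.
\hat\phi_{1} = 0.3500

The Yule-Walker equations for an AR(p) process read, in matrix form,
  Gamma_p phi = r_p,   with   (Gamma_p)_{ij} = gamma(|i - j|),
                       (r_p)_i = gamma(i),   i,j = 1..p.
Substitute the sample gammas (Toeplitz matrix and right-hand side of size 3):
  Gamma_p = [[4.4766, 2.9226, 2.6569], [2.9226, 4.4766, 2.9226], [2.6569, 2.9226, 4.4766]]
  r_p     = [2.9226, 2.6569, 2.9881]
Written out (R1..R3):
  (R1) 4.4766 phi_1 + 2.9226 phi_2 + 2.6569 phi_3 = 2.9226
  (R2) 2.9226 phi_1 + 4.4766 phi_2 + 2.9226 phi_3 = 2.6569
  (R3) 2.6569 phi_1 + 2.9226 phi_2 + 4.4766 phi_3 = 2.9881
Gaussian elimination:
  R2 <- R2 - (2.9226/4.4766) R1 = R2 - (0.652862) R1:  2.568547 phi_2 + 1.188012 phi_3 = 0.748847
  R3 <- R3 - (2.6569/4.4766) R1 = R3 - (0.593508) R1:  1.188012 phi_2 + 2.899707 phi_3 = 1.253512
  R3 <- R3 - (1.188012/2.568547) R2 = R3 - (0.462523) R2:  2.350224 phi_3 = 0.907153
Back-substitution:
  phi_hat_3 = 0.907153 / 2.350224 = 0.385986
  phi_hat_2 = (0.748847 - (1.188012)(0.385986)) / 2.568547 = 0.113018
  phi_hat_1 = (2.9226 - (2.9226)(0.113018) - (2.6569)(0.385986)) / 4.4766 = 0.349991
So phi_hat = [0.3500, 0.1130, 0.3860].
Therefore phi_hat_1 = 0.3500.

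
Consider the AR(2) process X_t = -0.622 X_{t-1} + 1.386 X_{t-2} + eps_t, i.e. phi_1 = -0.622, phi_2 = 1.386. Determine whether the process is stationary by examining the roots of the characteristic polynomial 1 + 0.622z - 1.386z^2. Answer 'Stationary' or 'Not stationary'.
\text{Not stationary}

The AR(p) characteristic polynomial is P(z) = 1 + 0.622z - 1.386z^2.
Stationarity requires all roots to lie outside the unit circle, i.e. |z| > 1 for every root.
Set 1 + (0.622) z + (-1.386) z^2 = 0, i.e. a z^2 + b z + c = 0 with a = -1.386, b = 0.622, c = 1.
Discriminant D = b^2 - 4ac = (0.622)^2 - 4*(-1.386)*1 = 0.386884 - (-5.544) = 5.930884.
D >= 0, so the roots are real: z = (-b +/- sqrt(D)) / (2a) = (-0.622 +/- 2.435341) / (-2.772).
  z_1 = (-0.622 + 2.435341) / (-2.772) = -0.6542,   |z_1| = 0.6542.
  z_2 = (-0.622 - 2.435341) / (-2.772) = 1.1029,   |z_2| = 1.1029.
Moduli of all roots: 0.6542, 1.1029.
All moduli strictly greater than 1? No.
Verdict: Not stationary.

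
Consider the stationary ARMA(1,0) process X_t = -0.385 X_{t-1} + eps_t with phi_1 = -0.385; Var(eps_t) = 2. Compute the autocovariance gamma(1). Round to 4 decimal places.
\gamma(1) = -0.9040

Multiply the model equation by X_{t-k} and take expectations. With theta_0 = psi_0 = 1 and psi_j the MA(infinity) weights, this gives
  gamma(k) - sum_i phi_i gamma(k-i) = c_k,
  c_k = sigma^2 * sum_{j=k..q} theta_j psi_{j-k}   (c_k = 0 for k > q),
using gamma(-m) = gamma(m).
Pure AR (q = 0): c_0 = sigma^2 = 2, c_k = 0 for k >= 1.
Equations for k = 0 and k = 1 (AR order 1):
  gamma(0) = phi_1 gamma(1) + c_0
  gamma(1) = phi_1 gamma(0) + c_1
Substituting the second into the first: gamma(0) (1 - phi_1^2) = c_0 + phi_1 c_1, so
  gamma(0) = c_0 / (1 - phi_1^2) = 2 / (1 - (-0.385)^2) = 2 / 0.851775 = 2.348038.
  gamma(1) = phi_1 gamma(0) = (-0.385)(2.348038) = -0.903995.
Therefore gamma(1) = -0.9040 (to 4 decimal places).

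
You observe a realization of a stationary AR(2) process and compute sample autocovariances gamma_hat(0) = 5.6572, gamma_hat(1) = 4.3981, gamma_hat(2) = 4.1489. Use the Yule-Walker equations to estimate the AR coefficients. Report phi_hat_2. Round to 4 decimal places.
\hat\phi_{2} = 0.3260

The Yule-Walker equations for an AR(p) process read, in matrix form,
  Gamma_p phi = r_p,   with   (Gamma_p)_{ij} = gamma(|i - j|),
                       (r_p)_i = gamma(i),   i,j = 1..p.
Substitute the sample gammas (Toeplitz matrix and right-hand side of size 2):
  Gamma_p = [[5.6572, 4.3981], [4.3981, 5.6572]]
  r_p     = [4.3981, 4.1489]
Written out:
  5.6572 phi_1 + 4.3981 phi_2 = 4.3981
  4.3981 phi_1 + 5.6572 phi_2 = 4.1489
Solve by Cramer's rule:
  det = gamma(0)^2 - gamma(1)^2 = (5.6572)^2 - (4.3981)^2 = 32.00391184 - 19.34328361 = 12.66062823
  phi_hat_1 = [gamma(1) gamma(0) - gamma(1) gamma(2)] / det = [(4.3981)(5.6572) - (4.3981)(4.1489)] / 12.66062823 = 6.63365423 / 12.66062823 = 0.524
  phi_hat_2 = [gamma(0) gamma(2) - gamma(1)^2] / det = [(5.6572)(4.1489) - (4.3981)^2] / 12.66062823 = 4.12787347 / 12.66062823 = 0.326
So phi_hat = [0.5240, 0.3260].
Therefore phi_hat_2 = 0.3260.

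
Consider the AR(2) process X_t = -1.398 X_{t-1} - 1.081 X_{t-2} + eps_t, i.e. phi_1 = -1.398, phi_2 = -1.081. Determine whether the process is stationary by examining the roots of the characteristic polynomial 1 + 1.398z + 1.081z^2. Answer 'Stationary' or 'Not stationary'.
\text{Not stationary}

The AR(p) characteristic polynomial is P(z) = 1 + 1.398z + 1.081z^2.
Stationarity requires all roots to lie outside the unit circle, i.e. |z| > 1 for every root.
Set 1 + (1.398) z + (1.081) z^2 = 0, i.e. a z^2 + b z + c = 0 with a = 1.081, b = 1.398, c = 1.
Discriminant D = b^2 - 4ac = (1.398)^2 - 4*(1.081)*1 = 1.954404 - (4.324) = -2.369596.
D < 0, so the roots are the complex-conjugate pair z = (-b +/- i sqrt(-D)) / (2a) = -0.6466 +/- 0.712i.
For a conjugate pair |z|^2 = z * conj(z) = (product of roots) = c/a = 1/(1.081) = 0.925069, so |z| = sqrt(0.925069) = 0.9618 for both roots.
Moduli of all roots: 0.9618, 0.9618.
All moduli strictly greater than 1? No.
Verdict: Not stationary.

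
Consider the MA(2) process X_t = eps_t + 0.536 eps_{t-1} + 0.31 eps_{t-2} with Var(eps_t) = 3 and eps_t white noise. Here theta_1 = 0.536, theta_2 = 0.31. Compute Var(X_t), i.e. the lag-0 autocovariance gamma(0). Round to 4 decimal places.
\gamma(0) = 4.1502

For an MA(q) process X_t = eps_t + sum_i theta_i eps_{t-i} with
Var(eps_t) = sigma^2, the variance is
  gamma(0) = sigma^2 * (1 + sum_i theta_i^2).
  sum_i theta_i^2 = (0.536)^2 + (0.31)^2 = 0.287296 + 0.0961 = 0.383396.
  gamma(0) = 3 * (1 + 0.383396) = 3 * 1.383396 = 4.150188, which rounds to 4.1502.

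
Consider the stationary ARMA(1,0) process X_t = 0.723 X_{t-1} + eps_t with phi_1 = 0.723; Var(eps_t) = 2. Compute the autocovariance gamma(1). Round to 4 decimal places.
\gamma(1) = 3.0297

Multiply the model equation by X_{t-k} and take expectations. With theta_0 = psi_0 = 1 and psi_j the MA(infinity) weights, this gives
  gamma(k) - sum_i phi_i gamma(k-i) = c_k,
  c_k = sigma^2 * sum_{j=k..q} theta_j psi_{j-k}   (c_k = 0 for k > q),
using gamma(-m) = gamma(m).
Pure AR (q = 0): c_0 = sigma^2 = 2, c_k = 0 for k >= 1.
Equations for k = 0 and k = 1 (AR order 1):
  gamma(0) = phi_1 gamma(1) + c_0
  gamma(1) = phi_1 gamma(0) + c_1
Substituting the second into the first: gamma(0) (1 - phi_1^2) = c_0 + phi_1 c_1, so
  gamma(0) = c_0 / (1 - phi_1^2) = 2 / (1 - (0.723)^2) = 2 / 0.477271 = 4.190491.
  gamma(1) = phi_1 gamma(0) = (0.723)(4.190491) = 3.029725.
Therefore gamma(1) = 3.0297 (to 4 decimal places).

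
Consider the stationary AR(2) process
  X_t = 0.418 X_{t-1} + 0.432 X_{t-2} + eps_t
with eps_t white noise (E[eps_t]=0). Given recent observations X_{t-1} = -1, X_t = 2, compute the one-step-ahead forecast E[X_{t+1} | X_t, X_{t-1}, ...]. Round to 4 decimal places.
E[X_{t+1} \mid \mathcal F_t] = 0.4040

For an AR(p) model X_t = c + sum_i phi_i X_{t-i} + eps_t, the
one-step-ahead conditional mean is
  E[X_{t+1} | X_t, ...] = c + sum_i phi_i X_{t+1-i}.
Substitute known values:
  E[X_{t+1} | ...] = (0.418) * (2) + (0.432) * (-1)
                   = 0.4040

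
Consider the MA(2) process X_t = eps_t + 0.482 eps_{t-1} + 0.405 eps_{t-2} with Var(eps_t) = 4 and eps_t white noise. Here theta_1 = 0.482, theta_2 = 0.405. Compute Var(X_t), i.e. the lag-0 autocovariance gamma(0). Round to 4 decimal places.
\gamma(0) = 5.5854

For an MA(q) process X_t = eps_t + sum_i theta_i eps_{t-i} with
Var(eps_t) = sigma^2, the variance is
  gamma(0) = sigma^2 * (1 + sum_i theta_i^2).
  sum_i theta_i^2 = (0.482)^2 + (0.405)^2 = 0.232324 + 0.164025 = 0.396349.
  gamma(0) = 4 * (1 + 0.396349) = 4 * 1.396349 = 5.585396, which rounds to 5.5854.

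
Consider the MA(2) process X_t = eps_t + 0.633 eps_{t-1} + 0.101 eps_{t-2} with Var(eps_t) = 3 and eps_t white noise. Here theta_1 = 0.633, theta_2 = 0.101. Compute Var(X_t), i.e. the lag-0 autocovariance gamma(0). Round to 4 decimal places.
\gamma(0) = 4.2327

For an MA(q) process X_t = eps_t + sum_i theta_i eps_{t-i} with
Var(eps_t) = sigma^2, the variance is
  gamma(0) = sigma^2 * (1 + sum_i theta_i^2).
  sum_i theta_i^2 = (0.633)^2 + (0.101)^2 = 0.400689 + 0.010201 = 0.41089.
  gamma(0) = 3 * (1 + 0.41089) = 3 * 1.41089 = 4.23267, which rounds to 4.2327.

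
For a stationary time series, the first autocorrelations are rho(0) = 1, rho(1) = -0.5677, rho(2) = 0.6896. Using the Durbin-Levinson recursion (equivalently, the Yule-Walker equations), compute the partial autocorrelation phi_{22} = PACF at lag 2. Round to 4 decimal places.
\phi_{22} = 0.5420

The PACF at lag k is phi_{kk}, the last component of the solution
to the Yule-Walker system G_k phi = r_k where
  (G_k)_{ij} = rho(|i - j|), (r_k)_i = rho(i), i,j = 1..k.
Equivalently, Durbin-Levinson gives phi_{kk} iteratively:
  phi_{11} = rho(1)
  phi_{kk} = [rho(k) - sum_{j=1..k-1} phi_{k-1,j} rho(k-j)]
            / [1 - sum_{j=1..k-1} phi_{k-1,j} rho(j)],
  phi_{k,j} = phi_{k-1,j} - phi_{kk} phi_{k-1,k-j},  j = 1..k-1.
Step k = 1:
  phi_11 = rho(1) = -0.5677.
Step k = 2:
  phi_22 = [rho(2) - phi_11 rho(1)] / [1 - phi_11 rho(1)] = [0.6896 - (-0.5677)(-0.5677)] / [1 - (-0.5677)(-0.5677)]
         = 0.36731671 / 0.67771671 = 0.542.
Therefore phi_{22} = 0.5420.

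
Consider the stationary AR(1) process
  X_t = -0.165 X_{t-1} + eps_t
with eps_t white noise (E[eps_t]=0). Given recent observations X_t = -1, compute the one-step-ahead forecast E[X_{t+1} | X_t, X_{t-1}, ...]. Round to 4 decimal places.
E[X_{t+1} \mid \mathcal F_t] = 0.1650

For an AR(p) model X_t = c + sum_i phi_i X_{t-i} + eps_t, the
one-step-ahead conditional mean is
  E[X_{t+1} | X_t, ...] = c + sum_i phi_i X_{t+1-i}.
Substitute known values:
  E[X_{t+1} | ...] = (-0.165) * (-1)
                   = 0.1650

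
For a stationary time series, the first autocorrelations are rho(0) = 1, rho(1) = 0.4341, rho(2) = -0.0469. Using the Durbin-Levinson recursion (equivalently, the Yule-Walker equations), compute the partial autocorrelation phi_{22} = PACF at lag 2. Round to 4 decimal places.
\phi_{22} = -0.2900

The PACF at lag k is phi_{kk}, the last component of the solution
to the Yule-Walker system G_k phi = r_k where
  (G_k)_{ij} = rho(|i - j|), (r_k)_i = rho(i), i,j = 1..k.
Equivalently, Durbin-Levinson gives phi_{kk} iteratively:
  phi_{11} = rho(1)
  phi_{kk} = [rho(k) - sum_{j=1..k-1} phi_{k-1,j} rho(k-j)]
            / [1 - sum_{j=1..k-1} phi_{k-1,j} rho(j)],
  phi_{k,j} = phi_{k-1,j} - phi_{kk} phi_{k-1,k-j},  j = 1..k-1.
Step k = 1:
  phi_11 = rho(1) = 0.4341.
Step k = 2:
  phi_22 = [rho(2) - phi_11 rho(1)] / [1 - phi_11 rho(1)] = [-0.0469 - (0.4341)(0.4341)] / [1 - (0.4341)(0.4341)]
         = -0.23534281 / 0.81155719 = -0.29.
Therefore phi_{22} = -0.2900.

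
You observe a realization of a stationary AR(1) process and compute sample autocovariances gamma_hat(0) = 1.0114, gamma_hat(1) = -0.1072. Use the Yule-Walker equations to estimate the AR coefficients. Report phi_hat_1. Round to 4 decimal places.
\hat\phi_{1} = -0.1060

The Yule-Walker equations for an AR(p) process read, in matrix form,
  Gamma_p phi = r_p,   with   (Gamma_p)_{ij} = gamma(|i - j|),
                       (r_p)_i = gamma(i),   i,j = 1..p.
Substitute the sample gammas (Toeplitz matrix and right-hand side of size 1):
  Gamma_p = [[1.0114]]
  r_p     = [-0.1072]
With p = 1 this is the single equation gamma(0) phi_1 = gamma(1):
  phi_hat_1 = gamma(1) / gamma(0) = -0.1072 / 1.0114 = -0.1060.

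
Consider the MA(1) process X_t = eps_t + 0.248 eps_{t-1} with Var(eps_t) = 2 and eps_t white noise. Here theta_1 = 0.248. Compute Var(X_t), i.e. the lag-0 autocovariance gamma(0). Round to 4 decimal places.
\gamma(0) = 2.1230

For an MA(q) process X_t = eps_t + sum_i theta_i eps_{t-i} with
Var(eps_t) = sigma^2, the variance is
  gamma(0) = sigma^2 * (1 + sum_i theta_i^2).
  sum_i theta_i^2 = (0.248)^2 = 0.061504.
  gamma(0) = 2 * (1 + 0.061504) = 2 * 1.061504 = 2.123008, which rounds to 2.1230.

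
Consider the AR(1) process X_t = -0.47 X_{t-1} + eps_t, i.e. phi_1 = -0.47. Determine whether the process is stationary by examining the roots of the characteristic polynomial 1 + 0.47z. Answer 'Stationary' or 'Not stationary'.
\text{Stationary}

The AR(p) characteristic polynomial is P(z) = 1 + 0.47z.
Stationarity requires all roots to lie outside the unit circle, i.e. |z| > 1 for every root.
This is linear in z: 1 + (0.47) z = 0  =>  z = -1/(0.47) = -2.12766,  |z| = 2.12766.
Moduli of all roots: 2.1277.
All moduli strictly greater than 1? Yes.
Verdict: Stationary.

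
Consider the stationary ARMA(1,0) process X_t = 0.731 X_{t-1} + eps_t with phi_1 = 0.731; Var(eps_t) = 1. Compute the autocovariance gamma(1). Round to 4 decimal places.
\gamma(1) = 1.5699

Multiply the model equation by X_{t-k} and take expectations. With theta_0 = psi_0 = 1 and psi_j the MA(infinity) weights, this gives
  gamma(k) - sum_i phi_i gamma(k-i) = c_k,
  c_k = sigma^2 * sum_{j=k..q} theta_j psi_{j-k}   (c_k = 0 for k > q),
using gamma(-m) = gamma(m).
Pure AR (q = 0): c_0 = sigma^2 = 1, c_k = 0 for k >= 1.
Equations for k = 0 and k = 1 (AR order 1):
  gamma(0) = phi_1 gamma(1) + c_0
  gamma(1) = phi_1 gamma(0) + c_1
Substituting the second into the first: gamma(0) (1 - phi_1^2) = c_0 + phi_1 c_1, so
  gamma(0) = c_0 / (1 - phi_1^2) = 1 / (1 - (0.731)^2) = 1 / 0.465639 = 2.147586.
  gamma(1) = phi_1 gamma(0) = (0.731)(2.147586) = 1.569886.
Therefore gamma(1) = 1.5699 (to 4 decimal places).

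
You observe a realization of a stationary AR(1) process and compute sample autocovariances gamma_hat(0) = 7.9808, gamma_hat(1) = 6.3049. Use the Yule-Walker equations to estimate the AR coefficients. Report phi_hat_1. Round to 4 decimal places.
\hat\phi_{1} = 0.7900

The Yule-Walker equations for an AR(p) process read, in matrix form,
  Gamma_p phi = r_p,   with   (Gamma_p)_{ij} = gamma(|i - j|),
                       (r_p)_i = gamma(i),   i,j = 1..p.
Substitute the sample gammas (Toeplitz matrix and right-hand side of size 1):
  Gamma_p = [[7.9808]]
  r_p     = [6.3049]
With p = 1 this is the single equation gamma(0) phi_1 = gamma(1):
  phi_hat_1 = gamma(1) / gamma(0) = 6.3049 / 7.9808 = 0.7900.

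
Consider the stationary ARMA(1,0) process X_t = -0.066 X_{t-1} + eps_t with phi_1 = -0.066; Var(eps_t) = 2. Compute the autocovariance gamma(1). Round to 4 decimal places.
\gamma(1) = -0.1326

Multiply the model equation by X_{t-k} and take expectations. With theta_0 = psi_0 = 1 and psi_j the MA(infinity) weights, this gives
  gamma(k) - sum_i phi_i gamma(k-i) = c_k,
  c_k = sigma^2 * sum_{j=k..q} theta_j psi_{j-k}   (c_k = 0 for k > q),
using gamma(-m) = gamma(m).
Pure AR (q = 0): c_0 = sigma^2 = 2, c_k = 0 for k >= 1.
Equations for k = 0 and k = 1 (AR order 1):
  gamma(0) = phi_1 gamma(1) + c_0
  gamma(1) = phi_1 gamma(0) + c_1
Substituting the second into the first: gamma(0) (1 - phi_1^2) = c_0 + phi_1 c_1, so
  gamma(0) = c_0 / (1 - phi_1^2) = 2 / (1 - (-0.066)^2) = 2 / 0.995644 = 2.00875.
  gamma(1) = phi_1 gamma(0) = (-0.066)(2.00875) = -0.132578.
Therefore gamma(1) = -0.1326 (to 4 decimal places).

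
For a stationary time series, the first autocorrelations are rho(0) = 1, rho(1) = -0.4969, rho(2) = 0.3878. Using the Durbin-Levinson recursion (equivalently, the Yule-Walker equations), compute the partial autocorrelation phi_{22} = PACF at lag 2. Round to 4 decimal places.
\phi_{22} = 0.1871

The PACF at lag k is phi_{kk}, the last component of the solution
to the Yule-Walker system G_k phi = r_k where
  (G_k)_{ij} = rho(|i - j|), (r_k)_i = rho(i), i,j = 1..k.
Equivalently, Durbin-Levinson gives phi_{kk} iteratively:
  phi_{11} = rho(1)
  phi_{kk} = [rho(k) - sum_{j=1..k-1} phi_{k-1,j} rho(k-j)]
            / [1 - sum_{j=1..k-1} phi_{k-1,j} rho(j)],
  phi_{k,j} = phi_{k-1,j} - phi_{kk} phi_{k-1,k-j},  j = 1..k-1.
Step k = 1:
  phi_11 = rho(1) = -0.4969.
Step k = 2:
  phi_22 = [rho(2) - phi_11 rho(1)] / [1 - phi_11 rho(1)] = [0.3878 - (-0.4969)(-0.4969)] / [1 - (-0.4969)(-0.4969)]
         = 0.14089039 / 0.75309039 = 0.1871.
Therefore phi_{22} = 0.1871.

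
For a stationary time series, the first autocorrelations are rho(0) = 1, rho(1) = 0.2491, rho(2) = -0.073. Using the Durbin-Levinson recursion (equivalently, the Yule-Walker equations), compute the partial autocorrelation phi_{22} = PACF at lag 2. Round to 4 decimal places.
\phi_{22} = -0.1440

The PACF at lag k is phi_{kk}, the last component of the solution
to the Yule-Walker system G_k phi = r_k where
  (G_k)_{ij} = rho(|i - j|), (r_k)_i = rho(i), i,j = 1..k.
Equivalently, Durbin-Levinson gives phi_{kk} iteratively:
  phi_{11} = rho(1)
  phi_{kk} = [rho(k) - sum_{j=1..k-1} phi_{k-1,j} rho(k-j)]
            / [1 - sum_{j=1..k-1} phi_{k-1,j} rho(j)],
  phi_{k,j} = phi_{k-1,j} - phi_{kk} phi_{k-1,k-j},  j = 1..k-1.
Step k = 1:
  phi_11 = rho(1) = 0.2491.
Step k = 2:
  phi_22 = [rho(2) - phi_11 rho(1)] / [1 - phi_11 rho(1)] = [-0.073 - (0.2491)(0.2491)] / [1 - (0.2491)(0.2491)]
         = -0.13505081 / 0.93794919 = -0.144.
Therefore phi_{22} = -0.1440.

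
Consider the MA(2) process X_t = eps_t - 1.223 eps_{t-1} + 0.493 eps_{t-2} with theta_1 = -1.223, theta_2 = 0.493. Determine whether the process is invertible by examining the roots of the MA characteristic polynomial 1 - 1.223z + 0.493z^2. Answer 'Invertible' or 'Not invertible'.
\text{Invertible}

The MA(q) characteristic polynomial is P(z) = 1 - 1.223z + 0.493z^2.
Invertibility requires all roots to lie outside the unit circle, i.e. |z| > 1 for every root.
Set 1 + (-1.223) z + (0.493) z^2 = 0, i.e. a z^2 + b z + c = 0 with a = 0.493, b = -1.223, c = 1.
Discriminant D = b^2 - 4ac = (-1.223)^2 - 4*(0.493)*1 = 1.495729 - (1.972) = -0.476271.
D < 0, so the roots are the complex-conjugate pair z = (-b +/- i sqrt(-D)) / (2a) = 1.2404 +/- 0.6999i.
For a conjugate pair |z|^2 = z * conj(z) = (product of roots) = c/a = 1/(0.493) = 2.028398, so |z| = sqrt(2.028398) = 1.4242 for both roots.
Moduli of all roots: 1.4242, 1.4242.
All moduli strictly greater than 1? Yes.
Verdict: Invertible.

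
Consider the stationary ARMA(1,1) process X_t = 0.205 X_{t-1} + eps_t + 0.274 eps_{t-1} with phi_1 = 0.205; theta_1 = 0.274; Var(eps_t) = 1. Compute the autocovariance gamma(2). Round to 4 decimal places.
\gamma(2) = 0.1083

Multiply the model equation by X_{t-k} and take expectations. With theta_0 = psi_0 = 1 and psi_j the MA(infinity) weights, this gives
  gamma(k) - sum_i phi_i gamma(k-i) = c_k,
  c_k = sigma^2 * sum_{j=k..q} theta_j psi_{j-k}   (c_k = 0 for k > q),
using gamma(-m) = gamma(m).
psi-weights needed (psi_j = theta_j + sum_i phi_i psi_{j-i}):
  psi_1 = theta_1 + phi_1 = 0.274 + (0.205) = 0.479
Right-hand sides:
  c_0 = sigma^2 (1 + theta_1 psi_1) = 1 * (1 + (0.274)(0.479)) = 1 * 1.131246 = 1.131246
  c_1 = sigma^2 theta_1 = 1 * (0.274) = 0.274
  c_2 = 0
Equations for k = 0 and k = 1 (AR order 1):
  gamma(0) = phi_1 gamma(1) + c_0
  gamma(1) = phi_1 gamma(0) + c_1
Substituting the second into the first: gamma(0) (1 - phi_1^2) = c_0 + phi_1 c_1, so
  gamma(0) = (c_0 + phi_1 c_1) / (1 - phi_1^2) = (1.131246 + (0.205)(0.274)) / (1 - (0.205)^2) = 1.187416 / 0.957975 = 1.239506.
  gamma(1) = phi_1 gamma(0) + c_1 = (0.205)(1.239506) + (0.274) = 0.528099.
For k = 2 (> q): gamma(2) = phi_1 gamma(1) = (0.205)(0.528099) = 0.10826.
Therefore gamma(2) = 0.1083 (to 4 decimal places).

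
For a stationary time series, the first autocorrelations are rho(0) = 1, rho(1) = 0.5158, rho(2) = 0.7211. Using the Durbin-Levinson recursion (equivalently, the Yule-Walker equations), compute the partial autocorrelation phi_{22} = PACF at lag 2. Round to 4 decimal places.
\phi_{22} = 0.6200

The PACF at lag k is phi_{kk}, the last component of the solution
to the Yule-Walker system G_k phi = r_k where
  (G_k)_{ij} = rho(|i - j|), (r_k)_i = rho(i), i,j = 1..k.
Equivalently, Durbin-Levinson gives phi_{kk} iteratively:
  phi_{11} = rho(1)
  phi_{kk} = [rho(k) - sum_{j=1..k-1} phi_{k-1,j} rho(k-j)]
            / [1 - sum_{j=1..k-1} phi_{k-1,j} rho(j)],
  phi_{k,j} = phi_{k-1,j} - phi_{kk} phi_{k-1,k-j},  j = 1..k-1.
Step k = 1:
  phi_11 = rho(1) = 0.5158.
Step k = 2:
  phi_22 = [rho(2) - phi_11 rho(1)] / [1 - phi_11 rho(1)] = [0.7211 - (0.5158)(0.5158)] / [1 - (0.5158)(0.5158)]
         = 0.45505036 / 0.73395036 = 0.62.
Therefore phi_{22} = 0.6200.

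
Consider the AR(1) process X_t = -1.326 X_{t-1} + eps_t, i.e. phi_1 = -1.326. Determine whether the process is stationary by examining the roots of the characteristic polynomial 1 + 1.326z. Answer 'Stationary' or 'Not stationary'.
\text{Not stationary}

The AR(p) characteristic polynomial is P(z) = 1 + 1.326z.
Stationarity requires all roots to lie outside the unit circle, i.e. |z| > 1 for every root.
This is linear in z: 1 + (1.326) z = 0  =>  z = -1/(1.326) = -0.754148,  |z| = 0.754148.
Moduli of all roots: 0.7541.
All moduli strictly greater than 1? No.
Verdict: Not stationary.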